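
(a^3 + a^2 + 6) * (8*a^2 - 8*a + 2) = 8*a^5 - 6*a^3 + 50*a^2 - 48*a + 12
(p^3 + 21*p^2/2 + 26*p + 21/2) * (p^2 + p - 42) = p^5 + 23*p^4/2 - 11*p^3/2 - 809*p^2/2 - 2163*p/2 - 441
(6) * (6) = 36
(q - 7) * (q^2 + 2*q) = q^3 - 5*q^2 - 14*q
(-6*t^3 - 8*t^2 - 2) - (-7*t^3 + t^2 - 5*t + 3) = t^3 - 9*t^2 + 5*t - 5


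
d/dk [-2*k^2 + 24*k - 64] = 24 - 4*k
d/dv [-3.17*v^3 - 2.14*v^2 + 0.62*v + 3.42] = -9.51*v^2 - 4.28*v + 0.62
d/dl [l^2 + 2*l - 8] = 2*l + 2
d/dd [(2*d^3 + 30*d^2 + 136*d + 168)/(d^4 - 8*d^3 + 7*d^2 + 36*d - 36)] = 2*(-d^4 - 26*d^3 + 31*d^2 + 804*d - 1368)/(d^6 - 20*d^5 + 154*d^4 - 576*d^3 + 1089*d^2 - 972*d + 324)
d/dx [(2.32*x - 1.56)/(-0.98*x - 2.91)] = (-8.1144*x - 24.0948)/(0.98*x + 2.91)^3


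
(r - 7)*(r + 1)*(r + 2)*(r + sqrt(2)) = r^4 - 4*r^3 + sqrt(2)*r^3 - 19*r^2 - 4*sqrt(2)*r^2 - 19*sqrt(2)*r - 14*r - 14*sqrt(2)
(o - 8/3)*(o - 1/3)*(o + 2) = o^3 - o^2 - 46*o/9 + 16/9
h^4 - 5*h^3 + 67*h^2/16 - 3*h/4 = h*(h - 4)*(h - 3/4)*(h - 1/4)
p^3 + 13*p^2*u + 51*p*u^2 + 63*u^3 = (p + 3*u)^2*(p + 7*u)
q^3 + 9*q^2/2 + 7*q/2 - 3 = (q - 1/2)*(q + 2)*(q + 3)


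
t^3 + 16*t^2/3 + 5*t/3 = t*(t + 1/3)*(t + 5)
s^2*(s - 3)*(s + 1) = s^4 - 2*s^3 - 3*s^2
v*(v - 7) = v^2 - 7*v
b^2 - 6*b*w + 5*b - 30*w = (b + 5)*(b - 6*w)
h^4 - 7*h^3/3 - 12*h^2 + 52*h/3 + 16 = (h - 4)*(h - 2)*(h + 2/3)*(h + 3)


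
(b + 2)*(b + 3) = b^2 + 5*b + 6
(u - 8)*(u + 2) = u^2 - 6*u - 16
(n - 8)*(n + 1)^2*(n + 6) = n^4 - 51*n^2 - 98*n - 48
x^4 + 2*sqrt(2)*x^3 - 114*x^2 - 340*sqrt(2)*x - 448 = (x - 8*sqrt(2))*(x + sqrt(2))*(x + 2*sqrt(2))*(x + 7*sqrt(2))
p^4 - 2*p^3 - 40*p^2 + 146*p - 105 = (p - 5)*(p - 3)*(p - 1)*(p + 7)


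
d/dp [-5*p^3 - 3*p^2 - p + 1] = -15*p^2 - 6*p - 1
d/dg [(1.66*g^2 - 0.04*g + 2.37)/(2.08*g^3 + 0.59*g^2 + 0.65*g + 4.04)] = (-3.4528*g^4 + 0.1664*g^3 - 13.6862*g^2 + 10.6162*g - 1.7021)/(4.3264*g^6 + 2.4544*g^5 + 3.0521*g^4 + 17.5734*g^3 + 5.1897*g^2 + 5.252*g + 16.3216)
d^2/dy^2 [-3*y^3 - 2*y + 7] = -18*y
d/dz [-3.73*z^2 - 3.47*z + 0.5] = -7.46*z - 3.47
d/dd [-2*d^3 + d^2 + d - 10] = -6*d^2 + 2*d + 1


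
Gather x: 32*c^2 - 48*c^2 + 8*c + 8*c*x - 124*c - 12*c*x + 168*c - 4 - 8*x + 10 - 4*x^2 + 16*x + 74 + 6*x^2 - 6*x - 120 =-16*c^2 + 52*c + 2*x^2 + x*(2 - 4*c) - 40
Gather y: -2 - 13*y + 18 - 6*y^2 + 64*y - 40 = -6*y^2 + 51*y - 24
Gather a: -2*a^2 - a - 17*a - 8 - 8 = -2*a^2 - 18*a - 16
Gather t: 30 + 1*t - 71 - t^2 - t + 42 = 1 - t^2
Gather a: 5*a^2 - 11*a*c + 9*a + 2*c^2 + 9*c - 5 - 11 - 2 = 5*a^2 + a*(9 - 11*c) + 2*c^2 + 9*c - 18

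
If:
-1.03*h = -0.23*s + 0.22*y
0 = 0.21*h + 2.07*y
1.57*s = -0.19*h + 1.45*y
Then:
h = 0.00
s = 0.00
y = 0.00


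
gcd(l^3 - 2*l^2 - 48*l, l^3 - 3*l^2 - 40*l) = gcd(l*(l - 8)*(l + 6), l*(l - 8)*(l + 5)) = l^2 - 8*l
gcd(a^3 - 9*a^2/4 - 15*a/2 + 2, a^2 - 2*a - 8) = a^2 - 2*a - 8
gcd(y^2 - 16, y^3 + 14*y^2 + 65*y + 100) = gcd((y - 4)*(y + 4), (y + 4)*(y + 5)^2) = y + 4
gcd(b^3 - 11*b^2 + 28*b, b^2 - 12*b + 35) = b - 7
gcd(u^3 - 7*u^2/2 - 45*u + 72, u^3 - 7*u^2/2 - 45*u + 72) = u^3 - 7*u^2/2 - 45*u + 72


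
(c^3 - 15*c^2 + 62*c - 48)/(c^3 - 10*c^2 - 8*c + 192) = (c - 1)/(c + 4)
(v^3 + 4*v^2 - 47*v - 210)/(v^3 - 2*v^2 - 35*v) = (v + 6)/v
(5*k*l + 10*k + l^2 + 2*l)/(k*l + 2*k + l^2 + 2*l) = (5*k + l)/(k + l)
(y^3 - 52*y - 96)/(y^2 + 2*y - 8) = (y^3 - 52*y - 96)/(y^2 + 2*y - 8)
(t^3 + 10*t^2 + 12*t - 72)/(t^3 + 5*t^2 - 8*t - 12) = (t + 6)/(t + 1)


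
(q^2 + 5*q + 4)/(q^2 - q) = (q^2 + 5*q + 4)/(q*(q - 1))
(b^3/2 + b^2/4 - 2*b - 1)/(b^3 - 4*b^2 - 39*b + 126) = (2*b^3 + b^2 - 8*b - 4)/(4*(b^3 - 4*b^2 - 39*b + 126))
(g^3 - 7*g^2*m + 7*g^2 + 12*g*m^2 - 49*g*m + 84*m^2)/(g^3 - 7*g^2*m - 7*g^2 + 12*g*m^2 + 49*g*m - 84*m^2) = (g + 7)/(g - 7)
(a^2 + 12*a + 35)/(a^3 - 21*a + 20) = (a + 7)/(a^2 - 5*a + 4)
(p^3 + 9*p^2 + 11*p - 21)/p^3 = 1 + 9/p + 11/p^2 - 21/p^3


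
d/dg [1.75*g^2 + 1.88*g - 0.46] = 3.5*g + 1.88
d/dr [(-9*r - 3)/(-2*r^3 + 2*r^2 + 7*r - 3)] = 12*(-3*r^3 + r + 4)/(4*r^6 - 8*r^5 - 24*r^4 + 40*r^3 + 37*r^2 - 42*r + 9)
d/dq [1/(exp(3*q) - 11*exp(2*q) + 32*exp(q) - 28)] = (-3*exp(2*q) + 22*exp(q) - 32)*exp(q)/(exp(3*q) - 11*exp(2*q) + 32*exp(q) - 28)^2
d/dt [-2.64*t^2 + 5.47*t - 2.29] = 5.47 - 5.28*t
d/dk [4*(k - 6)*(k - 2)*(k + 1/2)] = 12*k^2 - 60*k + 32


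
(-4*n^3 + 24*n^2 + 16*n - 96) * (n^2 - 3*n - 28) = -4*n^5 + 36*n^4 + 56*n^3 - 816*n^2 - 160*n + 2688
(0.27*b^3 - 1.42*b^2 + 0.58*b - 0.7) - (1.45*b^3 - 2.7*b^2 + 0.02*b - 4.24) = -1.18*b^3 + 1.28*b^2 + 0.56*b + 3.54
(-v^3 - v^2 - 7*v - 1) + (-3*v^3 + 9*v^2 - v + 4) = -4*v^3 + 8*v^2 - 8*v + 3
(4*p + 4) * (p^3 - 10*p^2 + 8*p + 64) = 4*p^4 - 36*p^3 - 8*p^2 + 288*p + 256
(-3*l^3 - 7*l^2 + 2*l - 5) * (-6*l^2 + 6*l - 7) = 18*l^5 + 24*l^4 - 33*l^3 + 91*l^2 - 44*l + 35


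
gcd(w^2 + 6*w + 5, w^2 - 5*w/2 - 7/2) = w + 1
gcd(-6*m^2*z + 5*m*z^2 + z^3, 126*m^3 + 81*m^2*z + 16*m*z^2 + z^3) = 6*m + z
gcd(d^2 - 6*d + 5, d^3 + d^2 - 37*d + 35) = d^2 - 6*d + 5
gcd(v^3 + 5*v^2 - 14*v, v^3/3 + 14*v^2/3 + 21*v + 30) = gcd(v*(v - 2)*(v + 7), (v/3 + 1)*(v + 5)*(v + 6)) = 1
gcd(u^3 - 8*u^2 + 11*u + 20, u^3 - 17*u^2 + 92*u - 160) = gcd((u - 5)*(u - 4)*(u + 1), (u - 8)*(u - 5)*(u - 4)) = u^2 - 9*u + 20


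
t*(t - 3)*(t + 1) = t^3 - 2*t^2 - 3*t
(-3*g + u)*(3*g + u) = -9*g^2 + u^2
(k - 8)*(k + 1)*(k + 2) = k^3 - 5*k^2 - 22*k - 16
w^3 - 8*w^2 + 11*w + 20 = (w - 5)*(w - 4)*(w + 1)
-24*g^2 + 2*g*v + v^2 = (-4*g + v)*(6*g + v)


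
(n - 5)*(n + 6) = n^2 + n - 30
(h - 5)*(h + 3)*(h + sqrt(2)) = h^3 - 2*h^2 + sqrt(2)*h^2 - 15*h - 2*sqrt(2)*h - 15*sqrt(2)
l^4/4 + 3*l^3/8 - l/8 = l*(l/4 + 1/4)*(l - 1/2)*(l + 1)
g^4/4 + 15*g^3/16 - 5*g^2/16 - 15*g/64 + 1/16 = (g/4 + 1)*(g - 1/2)*(g - 1/4)*(g + 1/2)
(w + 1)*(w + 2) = w^2 + 3*w + 2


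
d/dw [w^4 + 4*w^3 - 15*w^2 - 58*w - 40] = 4*w^3 + 12*w^2 - 30*w - 58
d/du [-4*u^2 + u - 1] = 1 - 8*u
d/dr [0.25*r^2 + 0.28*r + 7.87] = 0.5*r + 0.28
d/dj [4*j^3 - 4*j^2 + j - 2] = 12*j^2 - 8*j + 1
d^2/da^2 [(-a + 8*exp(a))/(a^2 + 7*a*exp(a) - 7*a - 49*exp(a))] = (-2*(a - 8*exp(a))*(7*a*exp(a) + 2*a - 42*exp(a) - 7)^2 + ((a - 8*exp(a))*(7*a*exp(a) - 35*exp(a) + 2) - 2*(8*exp(a) - 1)*(7*a*exp(a) + 2*a - 42*exp(a) - 7))*(a^2 + 7*a*exp(a) - 7*a - 49*exp(a)) + 8*(a^2 + 7*a*exp(a) - 7*a - 49*exp(a))^2*exp(a))/(a^2 + 7*a*exp(a) - 7*a - 49*exp(a))^3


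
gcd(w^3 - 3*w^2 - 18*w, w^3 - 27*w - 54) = w^2 - 3*w - 18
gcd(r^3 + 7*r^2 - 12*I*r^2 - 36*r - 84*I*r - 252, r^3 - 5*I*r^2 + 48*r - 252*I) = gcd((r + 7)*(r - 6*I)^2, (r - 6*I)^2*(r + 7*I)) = r^2 - 12*I*r - 36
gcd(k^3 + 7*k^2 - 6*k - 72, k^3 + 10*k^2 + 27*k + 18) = k + 6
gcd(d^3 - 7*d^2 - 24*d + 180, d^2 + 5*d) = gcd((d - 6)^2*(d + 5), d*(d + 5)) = d + 5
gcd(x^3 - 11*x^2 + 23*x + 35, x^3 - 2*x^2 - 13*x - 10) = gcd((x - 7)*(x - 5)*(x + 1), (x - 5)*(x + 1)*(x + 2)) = x^2 - 4*x - 5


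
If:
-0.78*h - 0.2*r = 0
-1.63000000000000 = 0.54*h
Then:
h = -3.02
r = 11.77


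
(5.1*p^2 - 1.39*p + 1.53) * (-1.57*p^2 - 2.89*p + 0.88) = -8.007*p^4 - 12.5567*p^3 + 6.103*p^2 - 5.6449*p + 1.3464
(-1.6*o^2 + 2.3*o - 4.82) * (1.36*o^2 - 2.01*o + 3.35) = -2.176*o^4 + 6.344*o^3 - 16.5382*o^2 + 17.3932*o - 16.147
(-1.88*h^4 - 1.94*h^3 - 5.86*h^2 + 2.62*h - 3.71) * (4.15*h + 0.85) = -7.802*h^5 - 9.649*h^4 - 25.968*h^3 + 5.892*h^2 - 13.1695*h - 3.1535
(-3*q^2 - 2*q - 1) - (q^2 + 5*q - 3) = -4*q^2 - 7*q + 2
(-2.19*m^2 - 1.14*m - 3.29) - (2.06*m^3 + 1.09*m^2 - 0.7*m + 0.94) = -2.06*m^3 - 3.28*m^2 - 0.44*m - 4.23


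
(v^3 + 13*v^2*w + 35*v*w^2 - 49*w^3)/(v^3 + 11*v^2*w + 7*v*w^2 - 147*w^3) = (v - w)/(v - 3*w)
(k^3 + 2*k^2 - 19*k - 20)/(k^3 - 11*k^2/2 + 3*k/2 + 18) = 2*(k^2 + 6*k + 5)/(2*k^2 - 3*k - 9)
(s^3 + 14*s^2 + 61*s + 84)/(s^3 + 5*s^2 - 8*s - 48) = (s^2 + 10*s + 21)/(s^2 + s - 12)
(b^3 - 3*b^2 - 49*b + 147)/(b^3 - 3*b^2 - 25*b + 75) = (b^2 - 49)/(b^2 - 25)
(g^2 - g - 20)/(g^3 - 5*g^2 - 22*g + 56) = (g - 5)/(g^2 - 9*g + 14)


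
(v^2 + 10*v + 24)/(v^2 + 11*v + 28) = (v + 6)/(v + 7)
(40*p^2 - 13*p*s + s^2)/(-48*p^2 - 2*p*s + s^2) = (-5*p + s)/(6*p + s)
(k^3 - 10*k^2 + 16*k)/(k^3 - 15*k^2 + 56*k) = (k - 2)/(k - 7)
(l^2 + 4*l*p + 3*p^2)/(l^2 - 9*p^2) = (-l - p)/(-l + 3*p)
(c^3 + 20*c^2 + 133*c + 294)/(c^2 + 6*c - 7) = (c^2 + 13*c + 42)/(c - 1)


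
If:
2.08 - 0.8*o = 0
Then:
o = 2.60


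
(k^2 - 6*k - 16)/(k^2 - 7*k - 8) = (k + 2)/(k + 1)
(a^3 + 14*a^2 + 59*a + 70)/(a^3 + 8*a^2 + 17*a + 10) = (a + 7)/(a + 1)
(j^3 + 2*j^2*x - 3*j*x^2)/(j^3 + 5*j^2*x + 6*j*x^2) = (j - x)/(j + 2*x)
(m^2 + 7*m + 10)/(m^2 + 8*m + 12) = (m + 5)/(m + 6)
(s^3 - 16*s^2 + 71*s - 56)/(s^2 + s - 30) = (s^3 - 16*s^2 + 71*s - 56)/(s^2 + s - 30)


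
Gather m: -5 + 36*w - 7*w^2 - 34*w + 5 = -7*w^2 + 2*w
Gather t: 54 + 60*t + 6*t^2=6*t^2 + 60*t + 54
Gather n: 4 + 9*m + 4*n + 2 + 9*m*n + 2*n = 9*m + n*(9*m + 6) + 6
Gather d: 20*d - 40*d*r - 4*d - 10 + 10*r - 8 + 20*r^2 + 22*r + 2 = d*(16 - 40*r) + 20*r^2 + 32*r - 16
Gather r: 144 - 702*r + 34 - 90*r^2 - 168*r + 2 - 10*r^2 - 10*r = -100*r^2 - 880*r + 180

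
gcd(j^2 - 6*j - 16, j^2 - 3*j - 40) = j - 8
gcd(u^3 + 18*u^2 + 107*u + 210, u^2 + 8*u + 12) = u + 6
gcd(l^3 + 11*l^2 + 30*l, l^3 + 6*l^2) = l^2 + 6*l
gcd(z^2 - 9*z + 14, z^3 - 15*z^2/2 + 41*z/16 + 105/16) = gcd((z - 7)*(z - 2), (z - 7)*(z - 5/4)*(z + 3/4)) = z - 7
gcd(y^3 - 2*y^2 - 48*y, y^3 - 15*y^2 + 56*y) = y^2 - 8*y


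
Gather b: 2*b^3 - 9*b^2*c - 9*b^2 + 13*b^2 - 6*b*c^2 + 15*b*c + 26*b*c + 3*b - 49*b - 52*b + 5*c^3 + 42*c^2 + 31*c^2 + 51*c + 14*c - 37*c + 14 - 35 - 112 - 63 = 2*b^3 + b^2*(4 - 9*c) + b*(-6*c^2 + 41*c - 98) + 5*c^3 + 73*c^2 + 28*c - 196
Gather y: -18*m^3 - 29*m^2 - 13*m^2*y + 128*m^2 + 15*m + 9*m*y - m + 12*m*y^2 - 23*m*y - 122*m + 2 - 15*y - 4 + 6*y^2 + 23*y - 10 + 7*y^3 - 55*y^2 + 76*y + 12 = -18*m^3 + 99*m^2 - 108*m + 7*y^3 + y^2*(12*m - 49) + y*(-13*m^2 - 14*m + 84)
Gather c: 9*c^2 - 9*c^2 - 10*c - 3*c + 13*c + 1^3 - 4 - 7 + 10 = 0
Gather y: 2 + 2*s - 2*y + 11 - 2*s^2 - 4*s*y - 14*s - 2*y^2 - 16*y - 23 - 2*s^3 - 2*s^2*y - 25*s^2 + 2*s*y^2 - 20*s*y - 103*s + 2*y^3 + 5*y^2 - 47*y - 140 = -2*s^3 - 27*s^2 - 115*s + 2*y^3 + y^2*(2*s + 3) + y*(-2*s^2 - 24*s - 65) - 150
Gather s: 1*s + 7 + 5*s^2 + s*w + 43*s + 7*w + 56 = 5*s^2 + s*(w + 44) + 7*w + 63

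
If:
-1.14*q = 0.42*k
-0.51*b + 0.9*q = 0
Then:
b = 1.76470588235294*q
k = -2.71428571428571*q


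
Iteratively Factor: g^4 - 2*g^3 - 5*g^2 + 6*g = (g + 2)*(g^3 - 4*g^2 + 3*g) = (g - 1)*(g + 2)*(g^2 - 3*g) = (g - 3)*(g - 1)*(g + 2)*(g)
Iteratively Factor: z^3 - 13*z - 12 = (z + 1)*(z^2 - z - 12) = (z + 1)*(z + 3)*(z - 4)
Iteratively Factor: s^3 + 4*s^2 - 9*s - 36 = (s - 3)*(s^2 + 7*s + 12) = (s - 3)*(s + 4)*(s + 3)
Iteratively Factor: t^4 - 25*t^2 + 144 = (t + 4)*(t^3 - 4*t^2 - 9*t + 36) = (t - 4)*(t + 4)*(t^2 - 9) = (t - 4)*(t + 3)*(t + 4)*(t - 3)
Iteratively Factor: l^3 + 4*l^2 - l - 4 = (l + 1)*(l^2 + 3*l - 4) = (l - 1)*(l + 1)*(l + 4)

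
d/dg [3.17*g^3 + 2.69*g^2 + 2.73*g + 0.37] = 9.51*g^2 + 5.38*g + 2.73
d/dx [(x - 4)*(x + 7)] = 2*x + 3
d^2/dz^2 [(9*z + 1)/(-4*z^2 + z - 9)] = 2*(-(8*z - 1)^2*(9*z + 1) + (108*z - 5)*(4*z^2 - z + 9))/(4*z^2 - z + 9)^3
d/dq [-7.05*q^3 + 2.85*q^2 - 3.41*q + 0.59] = -21.15*q^2 + 5.7*q - 3.41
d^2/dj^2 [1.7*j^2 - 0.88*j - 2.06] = 3.40000000000000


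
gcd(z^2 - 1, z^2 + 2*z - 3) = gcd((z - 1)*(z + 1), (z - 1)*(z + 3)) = z - 1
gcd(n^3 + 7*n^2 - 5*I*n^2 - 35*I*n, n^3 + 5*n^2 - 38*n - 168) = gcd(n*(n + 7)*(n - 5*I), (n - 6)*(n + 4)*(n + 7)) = n + 7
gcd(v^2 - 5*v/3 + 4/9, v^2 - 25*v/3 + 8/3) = v - 1/3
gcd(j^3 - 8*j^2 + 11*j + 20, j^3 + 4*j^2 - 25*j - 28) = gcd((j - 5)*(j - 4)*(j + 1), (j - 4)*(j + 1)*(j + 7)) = j^2 - 3*j - 4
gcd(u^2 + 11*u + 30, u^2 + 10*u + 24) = u + 6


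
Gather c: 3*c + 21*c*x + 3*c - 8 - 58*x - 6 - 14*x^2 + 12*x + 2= c*(21*x + 6) - 14*x^2 - 46*x - 12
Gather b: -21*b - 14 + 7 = -21*b - 7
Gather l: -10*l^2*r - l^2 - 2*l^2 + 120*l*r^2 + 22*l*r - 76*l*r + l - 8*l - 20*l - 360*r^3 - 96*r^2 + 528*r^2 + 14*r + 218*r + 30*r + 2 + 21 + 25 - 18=l^2*(-10*r - 3) + l*(120*r^2 - 54*r - 27) - 360*r^3 + 432*r^2 + 262*r + 30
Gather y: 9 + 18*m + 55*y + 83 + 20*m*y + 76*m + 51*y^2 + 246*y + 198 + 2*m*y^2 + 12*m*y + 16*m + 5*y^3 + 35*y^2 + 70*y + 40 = 110*m + 5*y^3 + y^2*(2*m + 86) + y*(32*m + 371) + 330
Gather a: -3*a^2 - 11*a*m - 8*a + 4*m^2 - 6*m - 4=-3*a^2 + a*(-11*m - 8) + 4*m^2 - 6*m - 4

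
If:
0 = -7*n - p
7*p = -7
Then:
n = 1/7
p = -1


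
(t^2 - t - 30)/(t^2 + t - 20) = (t - 6)/(t - 4)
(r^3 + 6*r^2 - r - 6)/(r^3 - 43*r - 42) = (r - 1)/(r - 7)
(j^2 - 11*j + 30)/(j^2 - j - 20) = (j - 6)/(j + 4)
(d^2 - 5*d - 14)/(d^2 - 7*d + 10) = (d^2 - 5*d - 14)/(d^2 - 7*d + 10)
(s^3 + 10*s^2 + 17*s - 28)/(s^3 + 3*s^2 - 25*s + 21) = (s + 4)/(s - 3)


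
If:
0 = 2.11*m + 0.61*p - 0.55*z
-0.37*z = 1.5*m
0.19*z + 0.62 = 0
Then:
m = 0.80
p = -5.73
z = -3.26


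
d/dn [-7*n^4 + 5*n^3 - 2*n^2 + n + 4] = -28*n^3 + 15*n^2 - 4*n + 1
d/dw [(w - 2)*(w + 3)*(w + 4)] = 3*w^2 + 10*w - 2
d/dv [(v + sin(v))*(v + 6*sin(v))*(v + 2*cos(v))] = -(v + sin(v))*(v + 6*sin(v))*(2*sin(v) - 1) + (v + sin(v))*(v + 2*cos(v))*(6*cos(v) + 1) + (v + 6*sin(v))*(v + 2*cos(v))*(cos(v) + 1)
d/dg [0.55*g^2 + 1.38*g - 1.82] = 1.1*g + 1.38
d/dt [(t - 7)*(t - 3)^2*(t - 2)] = 4*t^3 - 45*t^2 + 154*t - 165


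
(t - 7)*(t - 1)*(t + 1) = t^3 - 7*t^2 - t + 7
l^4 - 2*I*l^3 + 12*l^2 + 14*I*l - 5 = (l - 5*I)*(l + I)^3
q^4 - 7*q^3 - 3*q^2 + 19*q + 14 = (q - 7)*(q - 2)*(q + 1)^2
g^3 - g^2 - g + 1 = (g - 1)^2*(g + 1)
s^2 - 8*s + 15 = (s - 5)*(s - 3)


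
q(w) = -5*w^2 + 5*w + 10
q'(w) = 5 - 10*w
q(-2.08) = -22.03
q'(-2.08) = 25.80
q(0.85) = 10.64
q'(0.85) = -3.50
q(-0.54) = 5.84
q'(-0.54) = 10.40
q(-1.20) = -3.20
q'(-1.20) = 17.00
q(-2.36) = -29.65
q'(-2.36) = 28.60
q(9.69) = -411.03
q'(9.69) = -91.90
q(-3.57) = -71.57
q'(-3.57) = 40.70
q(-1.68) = -12.51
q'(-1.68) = 21.80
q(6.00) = -140.00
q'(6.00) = -55.00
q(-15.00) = -1190.00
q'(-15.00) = 155.00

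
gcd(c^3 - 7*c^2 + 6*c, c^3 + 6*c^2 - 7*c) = c^2 - c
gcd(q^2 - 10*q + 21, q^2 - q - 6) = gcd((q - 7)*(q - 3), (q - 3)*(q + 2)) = q - 3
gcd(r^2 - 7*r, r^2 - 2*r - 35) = r - 7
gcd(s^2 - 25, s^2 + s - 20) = s + 5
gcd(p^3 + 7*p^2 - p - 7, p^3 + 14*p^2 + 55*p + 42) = p^2 + 8*p + 7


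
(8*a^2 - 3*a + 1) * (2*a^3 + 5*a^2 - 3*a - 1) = 16*a^5 + 34*a^4 - 37*a^3 + 6*a^2 - 1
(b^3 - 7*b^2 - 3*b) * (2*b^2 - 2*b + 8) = 2*b^5 - 16*b^4 + 16*b^3 - 50*b^2 - 24*b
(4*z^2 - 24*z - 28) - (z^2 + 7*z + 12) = 3*z^2 - 31*z - 40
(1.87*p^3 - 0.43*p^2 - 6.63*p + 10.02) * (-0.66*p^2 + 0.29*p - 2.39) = -1.2342*p^5 + 0.8261*p^4 - 0.2182*p^3 - 7.5082*p^2 + 18.7515*p - 23.9478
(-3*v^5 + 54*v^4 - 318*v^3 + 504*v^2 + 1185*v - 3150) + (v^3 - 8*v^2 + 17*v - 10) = -3*v^5 + 54*v^4 - 317*v^3 + 496*v^2 + 1202*v - 3160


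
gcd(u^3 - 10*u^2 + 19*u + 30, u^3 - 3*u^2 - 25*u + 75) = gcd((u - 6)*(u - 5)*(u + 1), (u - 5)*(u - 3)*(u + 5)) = u - 5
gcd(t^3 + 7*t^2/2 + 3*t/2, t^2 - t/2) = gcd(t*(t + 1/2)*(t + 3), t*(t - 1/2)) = t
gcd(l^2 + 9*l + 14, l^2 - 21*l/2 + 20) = 1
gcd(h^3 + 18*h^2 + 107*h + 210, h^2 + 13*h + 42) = h^2 + 13*h + 42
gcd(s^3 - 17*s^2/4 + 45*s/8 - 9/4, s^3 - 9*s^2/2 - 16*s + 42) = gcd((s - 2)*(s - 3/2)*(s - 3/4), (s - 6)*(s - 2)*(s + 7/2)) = s - 2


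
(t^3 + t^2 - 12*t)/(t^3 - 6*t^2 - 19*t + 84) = t/(t - 7)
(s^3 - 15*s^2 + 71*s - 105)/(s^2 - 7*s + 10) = (s^2 - 10*s + 21)/(s - 2)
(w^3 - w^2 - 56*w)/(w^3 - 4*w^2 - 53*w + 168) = w/(w - 3)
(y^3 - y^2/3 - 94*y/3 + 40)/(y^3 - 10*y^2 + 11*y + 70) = (y^2 + 14*y/3 - 8)/(y^2 - 5*y - 14)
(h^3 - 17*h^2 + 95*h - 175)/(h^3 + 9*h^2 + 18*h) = (h^3 - 17*h^2 + 95*h - 175)/(h*(h^2 + 9*h + 18))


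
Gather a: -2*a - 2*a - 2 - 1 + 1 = -4*a - 2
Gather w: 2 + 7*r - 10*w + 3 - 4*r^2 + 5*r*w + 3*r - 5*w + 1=-4*r^2 + 10*r + w*(5*r - 15) + 6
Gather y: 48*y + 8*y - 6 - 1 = 56*y - 7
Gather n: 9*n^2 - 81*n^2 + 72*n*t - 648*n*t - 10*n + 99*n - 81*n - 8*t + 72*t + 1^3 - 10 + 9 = -72*n^2 + n*(8 - 576*t) + 64*t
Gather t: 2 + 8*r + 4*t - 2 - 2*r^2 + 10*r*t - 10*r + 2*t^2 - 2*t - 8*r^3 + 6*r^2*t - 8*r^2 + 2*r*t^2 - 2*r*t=-8*r^3 - 10*r^2 - 2*r + t^2*(2*r + 2) + t*(6*r^2 + 8*r + 2)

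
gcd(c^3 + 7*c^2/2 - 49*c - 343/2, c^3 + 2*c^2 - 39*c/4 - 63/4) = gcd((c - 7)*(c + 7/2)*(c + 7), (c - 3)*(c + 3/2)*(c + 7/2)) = c + 7/2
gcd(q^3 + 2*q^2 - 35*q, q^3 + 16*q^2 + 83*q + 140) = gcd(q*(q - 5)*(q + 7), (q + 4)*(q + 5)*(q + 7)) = q + 7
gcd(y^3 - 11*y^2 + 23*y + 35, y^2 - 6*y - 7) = y^2 - 6*y - 7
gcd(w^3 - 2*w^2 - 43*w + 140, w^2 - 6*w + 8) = w - 4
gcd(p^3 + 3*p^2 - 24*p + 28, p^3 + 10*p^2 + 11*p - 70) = p^2 + 5*p - 14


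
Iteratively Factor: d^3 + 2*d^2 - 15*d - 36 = (d + 3)*(d^2 - d - 12) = (d + 3)^2*(d - 4)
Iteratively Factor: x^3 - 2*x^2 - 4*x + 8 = (x - 2)*(x^2 - 4) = (x - 2)*(x + 2)*(x - 2)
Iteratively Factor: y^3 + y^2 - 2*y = (y + 2)*(y^2 - y) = (y - 1)*(y + 2)*(y)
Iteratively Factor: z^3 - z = (z)*(z^2 - 1) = z*(z - 1)*(z + 1)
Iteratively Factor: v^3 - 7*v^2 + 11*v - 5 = (v - 1)*(v^2 - 6*v + 5) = (v - 1)^2*(v - 5)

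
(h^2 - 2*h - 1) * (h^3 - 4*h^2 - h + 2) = h^5 - 6*h^4 + 6*h^3 + 8*h^2 - 3*h - 2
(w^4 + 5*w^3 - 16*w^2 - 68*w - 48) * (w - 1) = w^5 + 4*w^4 - 21*w^3 - 52*w^2 + 20*w + 48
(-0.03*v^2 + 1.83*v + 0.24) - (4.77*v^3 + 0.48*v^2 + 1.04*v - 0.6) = -4.77*v^3 - 0.51*v^2 + 0.79*v + 0.84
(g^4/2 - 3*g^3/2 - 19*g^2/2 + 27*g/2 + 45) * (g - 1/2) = g^5/2 - 7*g^4/4 - 35*g^3/4 + 73*g^2/4 + 153*g/4 - 45/2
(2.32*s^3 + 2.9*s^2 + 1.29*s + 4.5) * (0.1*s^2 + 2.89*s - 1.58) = 0.232*s^5 + 6.9948*s^4 + 4.8444*s^3 - 0.403899999999999*s^2 + 10.9668*s - 7.11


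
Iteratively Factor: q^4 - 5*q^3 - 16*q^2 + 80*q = (q - 5)*(q^3 - 16*q) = q*(q - 5)*(q^2 - 16) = q*(q - 5)*(q + 4)*(q - 4)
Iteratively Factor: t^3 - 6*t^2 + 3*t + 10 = (t + 1)*(t^2 - 7*t + 10) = (t - 2)*(t + 1)*(t - 5)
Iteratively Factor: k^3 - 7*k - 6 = (k - 3)*(k^2 + 3*k + 2) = (k - 3)*(k + 1)*(k + 2)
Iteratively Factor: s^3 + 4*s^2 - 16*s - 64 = (s + 4)*(s^2 - 16) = (s - 4)*(s + 4)*(s + 4)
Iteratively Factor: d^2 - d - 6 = (d + 2)*(d - 3)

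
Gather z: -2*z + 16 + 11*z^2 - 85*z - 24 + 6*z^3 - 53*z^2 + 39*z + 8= 6*z^3 - 42*z^2 - 48*z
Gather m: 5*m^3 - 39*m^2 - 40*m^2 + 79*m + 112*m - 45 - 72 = 5*m^3 - 79*m^2 + 191*m - 117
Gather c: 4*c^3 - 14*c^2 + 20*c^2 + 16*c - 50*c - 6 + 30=4*c^3 + 6*c^2 - 34*c + 24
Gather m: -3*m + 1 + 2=3 - 3*m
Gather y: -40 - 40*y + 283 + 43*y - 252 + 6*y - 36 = 9*y - 45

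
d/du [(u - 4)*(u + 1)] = 2*u - 3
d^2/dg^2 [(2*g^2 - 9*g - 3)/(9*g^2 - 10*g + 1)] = 2*(-549*g^3 - 783*g^2 + 1053*g - 361)/(729*g^6 - 2430*g^5 + 2943*g^4 - 1540*g^3 + 327*g^2 - 30*g + 1)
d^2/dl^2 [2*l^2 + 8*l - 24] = 4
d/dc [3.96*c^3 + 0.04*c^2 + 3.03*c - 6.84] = 11.88*c^2 + 0.08*c + 3.03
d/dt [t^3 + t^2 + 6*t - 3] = 3*t^2 + 2*t + 6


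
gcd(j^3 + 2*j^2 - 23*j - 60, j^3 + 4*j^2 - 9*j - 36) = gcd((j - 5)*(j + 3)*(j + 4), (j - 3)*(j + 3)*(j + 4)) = j^2 + 7*j + 12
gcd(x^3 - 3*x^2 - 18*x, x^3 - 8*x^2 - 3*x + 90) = x^2 - 3*x - 18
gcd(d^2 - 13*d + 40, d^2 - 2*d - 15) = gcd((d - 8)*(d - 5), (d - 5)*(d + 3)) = d - 5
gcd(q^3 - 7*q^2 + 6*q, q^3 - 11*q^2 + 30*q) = q^2 - 6*q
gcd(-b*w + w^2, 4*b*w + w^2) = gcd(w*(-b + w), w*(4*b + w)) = w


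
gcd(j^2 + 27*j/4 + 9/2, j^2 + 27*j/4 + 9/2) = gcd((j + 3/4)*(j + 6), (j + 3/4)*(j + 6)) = j^2 + 27*j/4 + 9/2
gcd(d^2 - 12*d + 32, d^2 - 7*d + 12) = d - 4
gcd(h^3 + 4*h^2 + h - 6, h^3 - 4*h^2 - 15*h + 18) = h^2 + 2*h - 3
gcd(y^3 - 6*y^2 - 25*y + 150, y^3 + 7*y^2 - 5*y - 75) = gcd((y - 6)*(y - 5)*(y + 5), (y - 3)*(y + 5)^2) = y + 5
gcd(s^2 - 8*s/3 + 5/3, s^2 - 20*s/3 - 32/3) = 1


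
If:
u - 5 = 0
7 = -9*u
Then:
No Solution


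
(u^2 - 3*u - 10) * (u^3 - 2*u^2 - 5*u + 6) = u^5 - 5*u^4 - 9*u^3 + 41*u^2 + 32*u - 60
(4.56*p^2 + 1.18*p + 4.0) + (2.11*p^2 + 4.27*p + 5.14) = 6.67*p^2 + 5.45*p + 9.14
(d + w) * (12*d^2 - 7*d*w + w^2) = 12*d^3 + 5*d^2*w - 6*d*w^2 + w^3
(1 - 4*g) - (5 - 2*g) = -2*g - 4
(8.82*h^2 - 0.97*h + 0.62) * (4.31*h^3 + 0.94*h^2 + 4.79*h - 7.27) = 38.0142*h^5 + 4.1101*h^4 + 44.0082*h^3 - 68.1849*h^2 + 10.0217*h - 4.5074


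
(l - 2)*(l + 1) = l^2 - l - 2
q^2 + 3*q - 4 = (q - 1)*(q + 4)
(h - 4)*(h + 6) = h^2 + 2*h - 24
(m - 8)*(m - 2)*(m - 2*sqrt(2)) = m^3 - 10*m^2 - 2*sqrt(2)*m^2 + 16*m + 20*sqrt(2)*m - 32*sqrt(2)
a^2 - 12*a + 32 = (a - 8)*(a - 4)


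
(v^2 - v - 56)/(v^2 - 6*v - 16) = (v + 7)/(v + 2)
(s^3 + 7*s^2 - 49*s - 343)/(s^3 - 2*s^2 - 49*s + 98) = (s + 7)/(s - 2)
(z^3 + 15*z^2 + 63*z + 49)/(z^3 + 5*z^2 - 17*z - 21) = (z + 7)/(z - 3)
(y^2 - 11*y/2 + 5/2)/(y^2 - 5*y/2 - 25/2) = (2*y - 1)/(2*y + 5)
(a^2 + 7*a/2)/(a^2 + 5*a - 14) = a*(2*a + 7)/(2*(a^2 + 5*a - 14))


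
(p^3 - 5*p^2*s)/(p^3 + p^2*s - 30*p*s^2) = p/(p + 6*s)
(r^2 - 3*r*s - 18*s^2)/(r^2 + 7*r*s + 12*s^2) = (r - 6*s)/(r + 4*s)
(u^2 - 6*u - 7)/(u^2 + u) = (u - 7)/u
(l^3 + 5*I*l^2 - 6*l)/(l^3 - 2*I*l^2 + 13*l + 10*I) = l*(l + 3*I)/(l^2 - 4*I*l + 5)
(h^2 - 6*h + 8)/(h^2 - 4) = (h - 4)/(h + 2)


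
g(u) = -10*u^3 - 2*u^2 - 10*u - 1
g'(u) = -30*u^2 - 4*u - 10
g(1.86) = -90.87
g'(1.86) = -121.23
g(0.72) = -12.97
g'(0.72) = -28.43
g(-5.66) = 1804.74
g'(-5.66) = -948.43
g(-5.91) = 2052.49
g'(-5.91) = -1034.20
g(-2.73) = 214.86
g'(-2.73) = -222.67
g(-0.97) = 15.94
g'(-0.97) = -34.35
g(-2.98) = 275.68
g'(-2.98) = -264.49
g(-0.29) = 1.98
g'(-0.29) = -11.36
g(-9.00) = 7217.00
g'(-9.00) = -2404.00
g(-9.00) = 7217.00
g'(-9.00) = -2404.00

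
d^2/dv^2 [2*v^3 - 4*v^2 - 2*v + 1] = 12*v - 8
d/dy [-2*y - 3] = -2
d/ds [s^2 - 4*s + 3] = 2*s - 4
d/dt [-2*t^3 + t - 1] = 1 - 6*t^2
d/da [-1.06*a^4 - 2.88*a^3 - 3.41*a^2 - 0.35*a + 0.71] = -4.24*a^3 - 8.64*a^2 - 6.82*a - 0.35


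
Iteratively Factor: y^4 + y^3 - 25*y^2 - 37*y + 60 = (y + 4)*(y^3 - 3*y^2 - 13*y + 15) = (y - 5)*(y + 4)*(y^2 + 2*y - 3) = (y - 5)*(y + 3)*(y + 4)*(y - 1)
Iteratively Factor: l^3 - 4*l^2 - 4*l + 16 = (l + 2)*(l^2 - 6*l + 8) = (l - 4)*(l + 2)*(l - 2)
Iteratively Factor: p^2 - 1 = (p - 1)*(p + 1)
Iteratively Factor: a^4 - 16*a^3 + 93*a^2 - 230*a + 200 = (a - 4)*(a^3 - 12*a^2 + 45*a - 50) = (a - 5)*(a - 4)*(a^2 - 7*a + 10) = (a - 5)^2*(a - 4)*(a - 2)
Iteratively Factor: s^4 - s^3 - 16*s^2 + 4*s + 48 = (s + 3)*(s^3 - 4*s^2 - 4*s + 16) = (s - 2)*(s + 3)*(s^2 - 2*s - 8) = (s - 4)*(s - 2)*(s + 3)*(s + 2)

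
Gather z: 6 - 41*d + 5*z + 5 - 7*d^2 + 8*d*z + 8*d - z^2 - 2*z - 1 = -7*d^2 - 33*d - z^2 + z*(8*d + 3) + 10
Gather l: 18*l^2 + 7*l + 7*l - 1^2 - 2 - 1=18*l^2 + 14*l - 4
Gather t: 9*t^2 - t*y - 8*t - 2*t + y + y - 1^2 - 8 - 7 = 9*t^2 + t*(-y - 10) + 2*y - 16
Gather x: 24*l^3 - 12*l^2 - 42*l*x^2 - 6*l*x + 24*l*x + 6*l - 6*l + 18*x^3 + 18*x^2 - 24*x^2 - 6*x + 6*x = 24*l^3 - 12*l^2 + 18*l*x + 18*x^3 + x^2*(-42*l - 6)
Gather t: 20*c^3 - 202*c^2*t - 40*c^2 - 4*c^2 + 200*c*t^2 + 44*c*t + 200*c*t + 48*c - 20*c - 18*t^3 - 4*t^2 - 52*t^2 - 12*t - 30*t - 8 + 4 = 20*c^3 - 44*c^2 + 28*c - 18*t^3 + t^2*(200*c - 56) + t*(-202*c^2 + 244*c - 42) - 4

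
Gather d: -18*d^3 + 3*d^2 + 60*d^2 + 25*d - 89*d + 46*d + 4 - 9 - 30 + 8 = -18*d^3 + 63*d^2 - 18*d - 27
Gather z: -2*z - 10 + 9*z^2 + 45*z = 9*z^2 + 43*z - 10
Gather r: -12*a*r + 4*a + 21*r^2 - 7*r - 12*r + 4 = 4*a + 21*r^2 + r*(-12*a - 19) + 4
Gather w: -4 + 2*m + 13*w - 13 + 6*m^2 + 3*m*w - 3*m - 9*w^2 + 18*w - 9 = 6*m^2 - m - 9*w^2 + w*(3*m + 31) - 26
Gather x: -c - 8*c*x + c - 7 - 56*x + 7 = x*(-8*c - 56)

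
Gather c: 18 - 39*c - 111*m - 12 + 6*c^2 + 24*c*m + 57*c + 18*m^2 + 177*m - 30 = 6*c^2 + c*(24*m + 18) + 18*m^2 + 66*m - 24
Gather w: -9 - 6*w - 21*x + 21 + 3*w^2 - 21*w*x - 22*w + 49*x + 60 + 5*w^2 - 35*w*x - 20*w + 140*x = 8*w^2 + w*(-56*x - 48) + 168*x + 72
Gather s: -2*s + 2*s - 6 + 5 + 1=0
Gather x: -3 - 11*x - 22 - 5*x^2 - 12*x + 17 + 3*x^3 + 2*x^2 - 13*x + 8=3*x^3 - 3*x^2 - 36*x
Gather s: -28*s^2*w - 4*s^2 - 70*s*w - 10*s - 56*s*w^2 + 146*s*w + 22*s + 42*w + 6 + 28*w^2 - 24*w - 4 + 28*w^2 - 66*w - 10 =s^2*(-28*w - 4) + s*(-56*w^2 + 76*w + 12) + 56*w^2 - 48*w - 8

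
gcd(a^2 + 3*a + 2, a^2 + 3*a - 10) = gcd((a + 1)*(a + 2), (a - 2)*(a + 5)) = 1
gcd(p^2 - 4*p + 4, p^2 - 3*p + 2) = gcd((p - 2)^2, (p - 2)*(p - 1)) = p - 2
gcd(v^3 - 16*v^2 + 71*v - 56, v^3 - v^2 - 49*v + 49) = v^2 - 8*v + 7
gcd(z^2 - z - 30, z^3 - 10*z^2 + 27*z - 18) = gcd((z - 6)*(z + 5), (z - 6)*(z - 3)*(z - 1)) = z - 6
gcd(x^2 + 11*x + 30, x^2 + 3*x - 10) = x + 5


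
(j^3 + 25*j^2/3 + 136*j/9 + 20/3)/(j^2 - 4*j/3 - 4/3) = (j^2 + 23*j/3 + 10)/(j - 2)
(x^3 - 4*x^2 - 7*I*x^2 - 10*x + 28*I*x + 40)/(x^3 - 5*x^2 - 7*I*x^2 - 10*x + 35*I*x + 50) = (x - 4)/(x - 5)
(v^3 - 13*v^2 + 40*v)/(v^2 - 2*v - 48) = v*(v - 5)/(v + 6)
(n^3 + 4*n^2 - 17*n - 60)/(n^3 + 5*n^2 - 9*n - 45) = (n - 4)/(n - 3)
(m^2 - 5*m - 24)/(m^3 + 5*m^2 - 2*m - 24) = (m - 8)/(m^2 + 2*m - 8)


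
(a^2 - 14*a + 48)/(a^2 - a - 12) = (-a^2 + 14*a - 48)/(-a^2 + a + 12)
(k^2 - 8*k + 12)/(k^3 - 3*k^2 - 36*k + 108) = (k - 2)/(k^2 + 3*k - 18)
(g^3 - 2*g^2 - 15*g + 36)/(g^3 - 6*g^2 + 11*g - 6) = (g^2 + g - 12)/(g^2 - 3*g + 2)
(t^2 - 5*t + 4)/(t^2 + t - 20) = (t - 1)/(t + 5)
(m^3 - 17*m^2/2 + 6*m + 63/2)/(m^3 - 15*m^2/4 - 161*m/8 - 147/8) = 4*(m - 3)/(4*m + 7)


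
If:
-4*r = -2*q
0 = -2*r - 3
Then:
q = -3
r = -3/2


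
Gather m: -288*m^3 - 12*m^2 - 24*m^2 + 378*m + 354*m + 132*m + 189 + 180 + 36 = -288*m^3 - 36*m^2 + 864*m + 405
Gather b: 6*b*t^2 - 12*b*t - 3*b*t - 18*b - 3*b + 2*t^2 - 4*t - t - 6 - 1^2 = b*(6*t^2 - 15*t - 21) + 2*t^2 - 5*t - 7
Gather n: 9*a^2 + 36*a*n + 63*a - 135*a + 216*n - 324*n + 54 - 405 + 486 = 9*a^2 - 72*a + n*(36*a - 108) + 135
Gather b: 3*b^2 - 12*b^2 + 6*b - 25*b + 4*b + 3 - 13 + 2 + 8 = -9*b^2 - 15*b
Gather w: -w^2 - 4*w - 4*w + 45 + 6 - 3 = -w^2 - 8*w + 48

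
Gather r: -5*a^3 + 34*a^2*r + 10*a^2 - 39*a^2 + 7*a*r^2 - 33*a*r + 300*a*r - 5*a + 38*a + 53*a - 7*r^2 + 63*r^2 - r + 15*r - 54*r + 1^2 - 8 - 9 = -5*a^3 - 29*a^2 + 86*a + r^2*(7*a + 56) + r*(34*a^2 + 267*a - 40) - 16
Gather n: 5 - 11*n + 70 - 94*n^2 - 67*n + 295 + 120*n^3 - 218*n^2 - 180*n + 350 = 120*n^3 - 312*n^2 - 258*n + 720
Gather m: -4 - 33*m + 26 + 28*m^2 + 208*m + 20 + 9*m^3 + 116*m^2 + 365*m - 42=9*m^3 + 144*m^2 + 540*m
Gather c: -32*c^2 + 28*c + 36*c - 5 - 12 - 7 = -32*c^2 + 64*c - 24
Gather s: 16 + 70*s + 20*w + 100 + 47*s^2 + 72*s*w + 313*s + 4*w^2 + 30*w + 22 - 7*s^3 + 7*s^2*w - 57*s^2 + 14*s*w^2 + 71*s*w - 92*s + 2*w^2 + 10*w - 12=-7*s^3 + s^2*(7*w - 10) + s*(14*w^2 + 143*w + 291) + 6*w^2 + 60*w + 126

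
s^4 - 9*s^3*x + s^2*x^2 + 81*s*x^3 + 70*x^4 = (s - 7*x)*(s - 5*x)*(s + x)*(s + 2*x)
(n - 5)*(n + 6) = n^2 + n - 30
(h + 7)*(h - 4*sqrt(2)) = h^2 - 4*sqrt(2)*h + 7*h - 28*sqrt(2)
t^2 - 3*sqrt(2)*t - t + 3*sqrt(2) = (t - 1)*(t - 3*sqrt(2))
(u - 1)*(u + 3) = u^2 + 2*u - 3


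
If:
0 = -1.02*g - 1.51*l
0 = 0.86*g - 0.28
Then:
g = 0.33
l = -0.22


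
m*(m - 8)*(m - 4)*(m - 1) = m^4 - 13*m^3 + 44*m^2 - 32*m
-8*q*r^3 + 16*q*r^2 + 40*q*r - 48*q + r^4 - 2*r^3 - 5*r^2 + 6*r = (-8*q + r)*(r - 3)*(r - 1)*(r + 2)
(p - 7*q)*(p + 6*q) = p^2 - p*q - 42*q^2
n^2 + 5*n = n*(n + 5)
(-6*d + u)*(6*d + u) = -36*d^2 + u^2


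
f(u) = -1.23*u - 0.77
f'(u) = -1.23000000000000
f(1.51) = -2.63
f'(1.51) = -1.23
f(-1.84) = 1.49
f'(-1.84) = -1.23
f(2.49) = -3.83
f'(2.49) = -1.23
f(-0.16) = -0.57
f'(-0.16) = -1.23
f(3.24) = -4.76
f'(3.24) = -1.23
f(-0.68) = 0.07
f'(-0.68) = -1.23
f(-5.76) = 6.31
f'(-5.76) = -1.23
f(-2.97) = 2.88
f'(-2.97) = -1.23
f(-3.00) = 2.92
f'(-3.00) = -1.23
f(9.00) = -11.84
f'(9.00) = -1.23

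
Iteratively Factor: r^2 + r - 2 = (r + 2)*(r - 1)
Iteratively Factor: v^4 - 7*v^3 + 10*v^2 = (v)*(v^3 - 7*v^2 + 10*v) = v*(v - 2)*(v^2 - 5*v) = v*(v - 5)*(v - 2)*(v)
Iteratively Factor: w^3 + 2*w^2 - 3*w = (w + 3)*(w^2 - w) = (w - 1)*(w + 3)*(w)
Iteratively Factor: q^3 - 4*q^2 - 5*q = (q)*(q^2 - 4*q - 5) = q*(q - 5)*(q + 1)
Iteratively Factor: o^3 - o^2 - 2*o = (o + 1)*(o^2 - 2*o) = o*(o + 1)*(o - 2)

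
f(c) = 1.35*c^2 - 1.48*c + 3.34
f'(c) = 2.7*c - 1.48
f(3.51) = 14.78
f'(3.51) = 8.00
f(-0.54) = 4.53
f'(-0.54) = -2.94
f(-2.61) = 16.40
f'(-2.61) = -8.53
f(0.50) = 2.94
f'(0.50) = -0.13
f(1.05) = 3.27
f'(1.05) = 1.36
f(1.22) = 3.54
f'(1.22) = 1.81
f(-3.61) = 26.28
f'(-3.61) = -11.23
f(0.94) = 3.14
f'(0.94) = 1.06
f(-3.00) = 19.93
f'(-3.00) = -9.58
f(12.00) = 179.98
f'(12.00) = 30.92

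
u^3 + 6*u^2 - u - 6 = (u - 1)*(u + 1)*(u + 6)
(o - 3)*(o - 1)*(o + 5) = o^3 + o^2 - 17*o + 15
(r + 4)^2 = r^2 + 8*r + 16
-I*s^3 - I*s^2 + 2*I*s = s*(s + 2)*(-I*s + I)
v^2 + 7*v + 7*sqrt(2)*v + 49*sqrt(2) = (v + 7)*(v + 7*sqrt(2))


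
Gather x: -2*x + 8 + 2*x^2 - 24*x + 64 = 2*x^2 - 26*x + 72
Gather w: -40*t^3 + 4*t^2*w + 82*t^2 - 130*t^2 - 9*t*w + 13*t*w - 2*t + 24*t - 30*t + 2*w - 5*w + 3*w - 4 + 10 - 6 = -40*t^3 - 48*t^2 - 8*t + w*(4*t^2 + 4*t)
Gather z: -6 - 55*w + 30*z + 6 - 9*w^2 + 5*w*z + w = -9*w^2 - 54*w + z*(5*w + 30)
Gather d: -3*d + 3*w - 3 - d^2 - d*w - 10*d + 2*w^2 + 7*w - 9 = -d^2 + d*(-w - 13) + 2*w^2 + 10*w - 12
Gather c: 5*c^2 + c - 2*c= 5*c^2 - c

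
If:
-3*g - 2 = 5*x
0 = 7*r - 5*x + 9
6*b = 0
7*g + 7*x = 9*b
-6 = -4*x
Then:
No Solution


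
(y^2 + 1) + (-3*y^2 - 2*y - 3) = -2*y^2 - 2*y - 2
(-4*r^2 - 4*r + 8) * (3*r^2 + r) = -12*r^4 - 16*r^3 + 20*r^2 + 8*r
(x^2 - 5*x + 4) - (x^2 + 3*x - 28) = 32 - 8*x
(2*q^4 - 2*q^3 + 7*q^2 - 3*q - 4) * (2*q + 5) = 4*q^5 + 6*q^4 + 4*q^3 + 29*q^2 - 23*q - 20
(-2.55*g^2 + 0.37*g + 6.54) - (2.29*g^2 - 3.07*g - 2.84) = -4.84*g^2 + 3.44*g + 9.38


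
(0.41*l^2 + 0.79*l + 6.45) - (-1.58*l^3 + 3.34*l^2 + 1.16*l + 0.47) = 1.58*l^3 - 2.93*l^2 - 0.37*l + 5.98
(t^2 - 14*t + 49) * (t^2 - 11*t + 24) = t^4 - 25*t^3 + 227*t^2 - 875*t + 1176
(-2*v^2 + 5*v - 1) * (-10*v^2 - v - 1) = 20*v^4 - 48*v^3 + 7*v^2 - 4*v + 1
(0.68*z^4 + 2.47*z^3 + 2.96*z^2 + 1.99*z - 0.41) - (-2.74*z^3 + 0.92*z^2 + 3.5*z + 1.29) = 0.68*z^4 + 5.21*z^3 + 2.04*z^2 - 1.51*z - 1.7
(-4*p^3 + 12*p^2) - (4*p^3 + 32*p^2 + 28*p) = -8*p^3 - 20*p^2 - 28*p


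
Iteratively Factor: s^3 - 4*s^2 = (s)*(s^2 - 4*s) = s^2*(s - 4)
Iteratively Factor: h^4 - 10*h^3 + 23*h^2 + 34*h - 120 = (h + 2)*(h^3 - 12*h^2 + 47*h - 60) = (h - 3)*(h + 2)*(h^2 - 9*h + 20) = (h - 4)*(h - 3)*(h + 2)*(h - 5)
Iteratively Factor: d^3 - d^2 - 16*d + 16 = (d + 4)*(d^2 - 5*d + 4) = (d - 4)*(d + 4)*(d - 1)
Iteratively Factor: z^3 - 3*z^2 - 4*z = (z)*(z^2 - 3*z - 4) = z*(z - 4)*(z + 1)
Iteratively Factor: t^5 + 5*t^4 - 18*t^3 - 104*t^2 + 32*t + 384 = (t + 4)*(t^4 + t^3 - 22*t^2 - 16*t + 96) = (t + 3)*(t + 4)*(t^3 - 2*t^2 - 16*t + 32) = (t - 2)*(t + 3)*(t + 4)*(t^2 - 16) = (t - 4)*(t - 2)*(t + 3)*(t + 4)*(t + 4)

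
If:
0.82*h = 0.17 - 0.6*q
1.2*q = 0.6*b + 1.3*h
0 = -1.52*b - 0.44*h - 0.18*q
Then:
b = -0.05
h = 0.13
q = 0.11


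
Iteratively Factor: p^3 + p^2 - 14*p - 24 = (p - 4)*(p^2 + 5*p + 6) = (p - 4)*(p + 2)*(p + 3)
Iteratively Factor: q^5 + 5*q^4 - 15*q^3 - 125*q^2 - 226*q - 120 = (q - 5)*(q^4 + 10*q^3 + 35*q^2 + 50*q + 24) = (q - 5)*(q + 2)*(q^3 + 8*q^2 + 19*q + 12) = (q - 5)*(q + 2)*(q + 4)*(q^2 + 4*q + 3) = (q - 5)*(q + 1)*(q + 2)*(q + 4)*(q + 3)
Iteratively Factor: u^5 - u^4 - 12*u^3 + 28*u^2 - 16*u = (u)*(u^4 - u^3 - 12*u^2 + 28*u - 16) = u*(u - 2)*(u^3 + u^2 - 10*u + 8) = u*(u - 2)*(u - 1)*(u^2 + 2*u - 8) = u*(u - 2)^2*(u - 1)*(u + 4)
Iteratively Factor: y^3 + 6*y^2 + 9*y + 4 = (y + 1)*(y^2 + 5*y + 4) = (y + 1)^2*(y + 4)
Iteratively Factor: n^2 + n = (n)*(n + 1)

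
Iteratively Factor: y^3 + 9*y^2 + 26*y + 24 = (y + 4)*(y^2 + 5*y + 6) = (y + 3)*(y + 4)*(y + 2)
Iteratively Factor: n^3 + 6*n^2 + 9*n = (n + 3)*(n^2 + 3*n) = n*(n + 3)*(n + 3)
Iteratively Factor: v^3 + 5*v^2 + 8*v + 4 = (v + 2)*(v^2 + 3*v + 2) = (v + 2)^2*(v + 1)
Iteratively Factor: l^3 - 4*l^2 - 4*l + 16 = (l - 4)*(l^2 - 4) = (l - 4)*(l + 2)*(l - 2)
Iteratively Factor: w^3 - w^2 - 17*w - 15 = (w + 1)*(w^2 - 2*w - 15) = (w + 1)*(w + 3)*(w - 5)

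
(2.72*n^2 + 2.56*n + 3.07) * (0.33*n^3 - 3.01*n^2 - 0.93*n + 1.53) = 0.8976*n^5 - 7.3424*n^4 - 9.2221*n^3 - 7.4599*n^2 + 1.0617*n + 4.6971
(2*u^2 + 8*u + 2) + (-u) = 2*u^2 + 7*u + 2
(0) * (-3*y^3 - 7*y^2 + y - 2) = 0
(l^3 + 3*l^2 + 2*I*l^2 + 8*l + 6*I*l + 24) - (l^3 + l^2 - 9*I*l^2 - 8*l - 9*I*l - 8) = 2*l^2 + 11*I*l^2 + 16*l + 15*I*l + 32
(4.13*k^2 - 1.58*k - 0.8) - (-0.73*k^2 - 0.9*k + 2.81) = 4.86*k^2 - 0.68*k - 3.61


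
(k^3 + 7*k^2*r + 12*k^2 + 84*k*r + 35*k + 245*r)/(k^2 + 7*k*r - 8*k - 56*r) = (k^2 + 12*k + 35)/(k - 8)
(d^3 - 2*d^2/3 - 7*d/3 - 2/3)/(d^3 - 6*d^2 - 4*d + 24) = (3*d^2 + 4*d + 1)/(3*(d^2 - 4*d - 12))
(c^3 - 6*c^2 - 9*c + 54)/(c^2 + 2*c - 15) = (c^2 - 3*c - 18)/(c + 5)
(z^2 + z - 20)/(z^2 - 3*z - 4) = (z + 5)/(z + 1)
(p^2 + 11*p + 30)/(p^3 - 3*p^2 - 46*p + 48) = (p + 5)/(p^2 - 9*p + 8)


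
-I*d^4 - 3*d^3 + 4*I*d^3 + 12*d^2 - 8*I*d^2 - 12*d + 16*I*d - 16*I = (d - 2)^2*(d - 4*I)*(-I*d + 1)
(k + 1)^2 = k^2 + 2*k + 1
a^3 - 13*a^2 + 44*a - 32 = (a - 8)*(a - 4)*(a - 1)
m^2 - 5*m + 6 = (m - 3)*(m - 2)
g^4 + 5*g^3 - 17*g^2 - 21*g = g*(g - 3)*(g + 1)*(g + 7)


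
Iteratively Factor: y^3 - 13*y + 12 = (y + 4)*(y^2 - 4*y + 3) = (y - 1)*(y + 4)*(y - 3)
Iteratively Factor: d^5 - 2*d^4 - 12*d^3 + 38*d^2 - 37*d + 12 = (d + 4)*(d^4 - 6*d^3 + 12*d^2 - 10*d + 3) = (d - 3)*(d + 4)*(d^3 - 3*d^2 + 3*d - 1) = (d - 3)*(d - 1)*(d + 4)*(d^2 - 2*d + 1) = (d - 3)*(d - 1)^2*(d + 4)*(d - 1)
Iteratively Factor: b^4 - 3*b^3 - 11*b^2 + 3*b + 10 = (b + 1)*(b^3 - 4*b^2 - 7*b + 10) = (b - 5)*(b + 1)*(b^2 + b - 2) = (b - 5)*(b + 1)*(b + 2)*(b - 1)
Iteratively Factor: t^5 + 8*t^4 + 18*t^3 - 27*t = (t + 3)*(t^4 + 5*t^3 + 3*t^2 - 9*t) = (t - 1)*(t + 3)*(t^3 + 6*t^2 + 9*t) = t*(t - 1)*(t + 3)*(t^2 + 6*t + 9) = t*(t - 1)*(t + 3)^2*(t + 3)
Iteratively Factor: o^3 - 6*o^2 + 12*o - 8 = (o - 2)*(o^2 - 4*o + 4) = (o - 2)^2*(o - 2)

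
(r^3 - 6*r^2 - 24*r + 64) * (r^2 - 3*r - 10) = r^5 - 9*r^4 - 16*r^3 + 196*r^2 + 48*r - 640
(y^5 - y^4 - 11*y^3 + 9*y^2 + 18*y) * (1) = y^5 - y^4 - 11*y^3 + 9*y^2 + 18*y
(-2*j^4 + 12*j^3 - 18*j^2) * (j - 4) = -2*j^5 + 20*j^4 - 66*j^3 + 72*j^2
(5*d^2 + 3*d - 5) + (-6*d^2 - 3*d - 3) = -d^2 - 8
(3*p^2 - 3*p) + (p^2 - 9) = 4*p^2 - 3*p - 9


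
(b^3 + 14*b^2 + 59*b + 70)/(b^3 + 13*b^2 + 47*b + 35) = (b + 2)/(b + 1)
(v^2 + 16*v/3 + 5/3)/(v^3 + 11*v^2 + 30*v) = (v + 1/3)/(v*(v + 6))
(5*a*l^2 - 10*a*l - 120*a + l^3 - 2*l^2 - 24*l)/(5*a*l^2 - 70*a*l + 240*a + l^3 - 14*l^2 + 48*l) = (l + 4)/(l - 8)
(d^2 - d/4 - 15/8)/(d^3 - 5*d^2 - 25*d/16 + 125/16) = 2*(2*d - 3)/(4*d^2 - 25*d + 25)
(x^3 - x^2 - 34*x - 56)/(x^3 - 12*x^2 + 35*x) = (x^2 + 6*x + 8)/(x*(x - 5))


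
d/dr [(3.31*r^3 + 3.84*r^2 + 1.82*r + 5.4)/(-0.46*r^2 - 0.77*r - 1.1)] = (-1.5226*r^4 - 5.0974*r^3 - 13.0426*r^2 - 3.48*r + 2.156)/(0.2116*r^4 + 0.7084*r^3 + 1.6049*r^2 + 1.694*r + 1.21)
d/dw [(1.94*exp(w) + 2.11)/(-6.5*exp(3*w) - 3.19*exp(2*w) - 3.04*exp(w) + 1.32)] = (25.22*exp(3*w) + 47.3336*exp(2*w) + 13.4618*exp(w) + 8.9752)*exp(w)/(42.25*exp(6*w) + 41.47*exp(5*w) + 49.6961*exp(4*w) + 2.2352*exp(3*w) + 0.82*exp(2*w) - 8.0256*exp(w) + 1.7424)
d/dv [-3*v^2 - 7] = -6*v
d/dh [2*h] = 2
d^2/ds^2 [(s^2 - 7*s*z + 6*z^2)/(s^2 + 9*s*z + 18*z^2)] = 8*z*(-4*s^3 - 9*s^2*z + 135*s*z^2 + 459*z^3)/(s^6 + 27*s^5*z + 297*s^4*z^2 + 1701*s^3*z^3 + 5346*s^2*z^4 + 8748*s*z^5 + 5832*z^6)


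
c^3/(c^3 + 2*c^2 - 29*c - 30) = c^3/(c^3 + 2*c^2 - 29*c - 30)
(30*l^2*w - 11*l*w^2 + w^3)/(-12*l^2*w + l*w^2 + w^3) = (30*l^2 - 11*l*w + w^2)/(-12*l^2 + l*w + w^2)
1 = 1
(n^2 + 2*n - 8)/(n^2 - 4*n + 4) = (n + 4)/(n - 2)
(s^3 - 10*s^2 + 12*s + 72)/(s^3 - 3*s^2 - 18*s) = (s^2 - 4*s - 12)/(s*(s + 3))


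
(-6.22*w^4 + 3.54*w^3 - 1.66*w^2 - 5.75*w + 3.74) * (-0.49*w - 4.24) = 3.0478*w^5 + 24.6382*w^4 - 14.1962*w^3 + 9.8559*w^2 + 22.5474*w - 15.8576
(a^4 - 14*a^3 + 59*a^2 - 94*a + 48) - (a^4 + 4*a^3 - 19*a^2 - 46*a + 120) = -18*a^3 + 78*a^2 - 48*a - 72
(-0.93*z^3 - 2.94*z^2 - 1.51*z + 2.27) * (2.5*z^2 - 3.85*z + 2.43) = -2.325*z^5 - 3.7695*z^4 + 5.2841*z^3 + 4.3443*z^2 - 12.4088*z + 5.5161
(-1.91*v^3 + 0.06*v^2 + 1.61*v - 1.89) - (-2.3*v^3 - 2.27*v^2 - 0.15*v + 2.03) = 0.39*v^3 + 2.33*v^2 + 1.76*v - 3.92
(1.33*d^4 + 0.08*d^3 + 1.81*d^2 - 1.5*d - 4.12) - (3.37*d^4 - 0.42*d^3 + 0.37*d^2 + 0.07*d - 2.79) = -2.04*d^4 + 0.5*d^3 + 1.44*d^2 - 1.57*d - 1.33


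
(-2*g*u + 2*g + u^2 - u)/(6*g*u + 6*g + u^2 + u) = (-2*g*u + 2*g + u^2 - u)/(6*g*u + 6*g + u^2 + u)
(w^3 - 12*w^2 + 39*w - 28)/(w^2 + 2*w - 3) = (w^2 - 11*w + 28)/(w + 3)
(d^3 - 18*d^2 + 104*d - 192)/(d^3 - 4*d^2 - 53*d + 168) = (d^2 - 10*d + 24)/(d^2 + 4*d - 21)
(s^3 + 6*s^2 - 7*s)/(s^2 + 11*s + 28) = s*(s - 1)/(s + 4)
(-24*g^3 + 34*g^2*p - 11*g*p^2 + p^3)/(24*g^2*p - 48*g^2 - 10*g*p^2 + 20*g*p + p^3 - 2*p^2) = (-g + p)/(p - 2)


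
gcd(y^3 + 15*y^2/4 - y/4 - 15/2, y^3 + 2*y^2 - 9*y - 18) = y^2 + 5*y + 6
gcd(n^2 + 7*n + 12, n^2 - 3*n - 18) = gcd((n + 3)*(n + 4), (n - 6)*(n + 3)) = n + 3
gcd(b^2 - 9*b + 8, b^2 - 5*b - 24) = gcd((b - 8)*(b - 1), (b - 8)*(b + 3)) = b - 8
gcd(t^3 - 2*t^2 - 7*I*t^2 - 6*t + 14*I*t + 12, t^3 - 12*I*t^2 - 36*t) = t - 6*I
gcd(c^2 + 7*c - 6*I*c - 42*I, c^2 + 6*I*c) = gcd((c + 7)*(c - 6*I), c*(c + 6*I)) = 1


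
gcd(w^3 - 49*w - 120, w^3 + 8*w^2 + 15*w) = w^2 + 8*w + 15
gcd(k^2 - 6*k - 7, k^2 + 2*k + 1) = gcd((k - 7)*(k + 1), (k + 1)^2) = k + 1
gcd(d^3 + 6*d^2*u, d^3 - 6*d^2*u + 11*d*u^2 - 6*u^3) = 1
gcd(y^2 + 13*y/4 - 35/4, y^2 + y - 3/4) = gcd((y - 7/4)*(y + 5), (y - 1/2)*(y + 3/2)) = 1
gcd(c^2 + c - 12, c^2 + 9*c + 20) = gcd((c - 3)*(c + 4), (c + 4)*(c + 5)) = c + 4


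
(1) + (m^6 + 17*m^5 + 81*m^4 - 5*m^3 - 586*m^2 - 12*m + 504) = m^6 + 17*m^5 + 81*m^4 - 5*m^3 - 586*m^2 - 12*m + 505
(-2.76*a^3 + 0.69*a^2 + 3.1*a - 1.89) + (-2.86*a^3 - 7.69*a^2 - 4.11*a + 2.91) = -5.62*a^3 - 7.0*a^2 - 1.01*a + 1.02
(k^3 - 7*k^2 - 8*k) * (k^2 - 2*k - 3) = k^5 - 9*k^4 + 3*k^3 + 37*k^2 + 24*k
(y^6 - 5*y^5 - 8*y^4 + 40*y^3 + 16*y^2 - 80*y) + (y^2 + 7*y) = y^6 - 5*y^5 - 8*y^4 + 40*y^3 + 17*y^2 - 73*y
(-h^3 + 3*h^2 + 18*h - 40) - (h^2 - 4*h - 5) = -h^3 + 2*h^2 + 22*h - 35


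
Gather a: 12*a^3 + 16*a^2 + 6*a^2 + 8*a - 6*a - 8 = 12*a^3 + 22*a^2 + 2*a - 8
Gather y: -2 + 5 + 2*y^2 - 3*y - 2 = 2*y^2 - 3*y + 1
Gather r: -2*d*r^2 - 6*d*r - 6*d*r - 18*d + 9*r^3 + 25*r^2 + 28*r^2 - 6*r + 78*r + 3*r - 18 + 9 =-18*d + 9*r^3 + r^2*(53 - 2*d) + r*(75 - 12*d) - 9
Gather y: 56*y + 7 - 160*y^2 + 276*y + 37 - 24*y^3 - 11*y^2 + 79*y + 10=-24*y^3 - 171*y^2 + 411*y + 54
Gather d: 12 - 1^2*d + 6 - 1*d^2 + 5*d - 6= -d^2 + 4*d + 12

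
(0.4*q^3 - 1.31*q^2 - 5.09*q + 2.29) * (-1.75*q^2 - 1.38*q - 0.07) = -0.7*q^5 + 1.7405*q^4 + 10.6873*q^3 + 3.1084*q^2 - 2.8039*q - 0.1603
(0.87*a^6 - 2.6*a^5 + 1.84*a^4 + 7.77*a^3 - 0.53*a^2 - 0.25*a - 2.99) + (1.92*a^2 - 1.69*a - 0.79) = 0.87*a^6 - 2.6*a^5 + 1.84*a^4 + 7.77*a^3 + 1.39*a^2 - 1.94*a - 3.78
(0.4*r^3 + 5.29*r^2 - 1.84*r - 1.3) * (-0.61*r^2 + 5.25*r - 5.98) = -0.244*r^5 - 1.1269*r^4 + 26.5029*r^3 - 40.5012*r^2 + 4.1782*r + 7.774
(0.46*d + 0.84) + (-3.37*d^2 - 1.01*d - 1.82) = -3.37*d^2 - 0.55*d - 0.98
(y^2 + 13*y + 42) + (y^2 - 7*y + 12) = 2*y^2 + 6*y + 54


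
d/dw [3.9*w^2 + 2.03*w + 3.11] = 7.8*w + 2.03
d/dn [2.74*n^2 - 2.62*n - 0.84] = 5.48*n - 2.62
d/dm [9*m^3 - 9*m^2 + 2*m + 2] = 27*m^2 - 18*m + 2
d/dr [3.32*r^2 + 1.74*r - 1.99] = 6.64*r + 1.74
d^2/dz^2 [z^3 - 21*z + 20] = 6*z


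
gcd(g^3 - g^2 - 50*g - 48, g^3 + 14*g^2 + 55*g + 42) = g^2 + 7*g + 6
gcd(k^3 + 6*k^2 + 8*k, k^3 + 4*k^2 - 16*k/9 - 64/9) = k + 4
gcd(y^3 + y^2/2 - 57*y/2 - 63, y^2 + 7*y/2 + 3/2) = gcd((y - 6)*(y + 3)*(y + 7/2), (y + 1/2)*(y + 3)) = y + 3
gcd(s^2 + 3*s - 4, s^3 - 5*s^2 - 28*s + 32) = s^2 + 3*s - 4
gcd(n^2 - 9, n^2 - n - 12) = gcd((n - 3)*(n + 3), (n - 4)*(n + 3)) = n + 3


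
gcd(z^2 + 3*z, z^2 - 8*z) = z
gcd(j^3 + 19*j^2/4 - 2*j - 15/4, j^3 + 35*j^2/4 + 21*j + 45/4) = j^2 + 23*j/4 + 15/4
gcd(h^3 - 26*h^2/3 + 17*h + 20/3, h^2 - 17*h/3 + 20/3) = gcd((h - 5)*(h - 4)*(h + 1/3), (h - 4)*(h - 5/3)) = h - 4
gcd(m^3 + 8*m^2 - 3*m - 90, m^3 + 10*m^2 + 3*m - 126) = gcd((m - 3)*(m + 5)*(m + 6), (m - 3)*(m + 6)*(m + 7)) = m^2 + 3*m - 18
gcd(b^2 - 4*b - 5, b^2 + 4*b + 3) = b + 1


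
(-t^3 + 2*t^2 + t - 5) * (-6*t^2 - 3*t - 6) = 6*t^5 - 9*t^4 - 6*t^3 + 15*t^2 + 9*t + 30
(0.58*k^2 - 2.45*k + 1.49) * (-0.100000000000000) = -0.058*k^2 + 0.245*k - 0.149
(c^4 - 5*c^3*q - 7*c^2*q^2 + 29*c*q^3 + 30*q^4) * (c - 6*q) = c^5 - 11*c^4*q + 23*c^3*q^2 + 71*c^2*q^3 - 144*c*q^4 - 180*q^5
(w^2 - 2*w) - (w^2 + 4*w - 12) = 12 - 6*w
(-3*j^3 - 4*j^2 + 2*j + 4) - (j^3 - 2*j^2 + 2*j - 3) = -4*j^3 - 2*j^2 + 7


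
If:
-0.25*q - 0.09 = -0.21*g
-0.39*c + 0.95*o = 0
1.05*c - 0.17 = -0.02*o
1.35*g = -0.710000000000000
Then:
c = 0.16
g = -0.53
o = 0.07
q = -0.80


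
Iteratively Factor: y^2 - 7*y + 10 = (y - 2)*(y - 5)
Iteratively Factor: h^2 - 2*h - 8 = (h + 2)*(h - 4)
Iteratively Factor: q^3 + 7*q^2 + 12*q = (q + 3)*(q^2 + 4*q) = (q + 3)*(q + 4)*(q)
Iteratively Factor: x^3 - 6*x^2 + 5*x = (x - 1)*(x^2 - 5*x) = (x - 5)*(x - 1)*(x)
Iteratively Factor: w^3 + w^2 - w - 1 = (w - 1)*(w^2 + 2*w + 1) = (w - 1)*(w + 1)*(w + 1)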